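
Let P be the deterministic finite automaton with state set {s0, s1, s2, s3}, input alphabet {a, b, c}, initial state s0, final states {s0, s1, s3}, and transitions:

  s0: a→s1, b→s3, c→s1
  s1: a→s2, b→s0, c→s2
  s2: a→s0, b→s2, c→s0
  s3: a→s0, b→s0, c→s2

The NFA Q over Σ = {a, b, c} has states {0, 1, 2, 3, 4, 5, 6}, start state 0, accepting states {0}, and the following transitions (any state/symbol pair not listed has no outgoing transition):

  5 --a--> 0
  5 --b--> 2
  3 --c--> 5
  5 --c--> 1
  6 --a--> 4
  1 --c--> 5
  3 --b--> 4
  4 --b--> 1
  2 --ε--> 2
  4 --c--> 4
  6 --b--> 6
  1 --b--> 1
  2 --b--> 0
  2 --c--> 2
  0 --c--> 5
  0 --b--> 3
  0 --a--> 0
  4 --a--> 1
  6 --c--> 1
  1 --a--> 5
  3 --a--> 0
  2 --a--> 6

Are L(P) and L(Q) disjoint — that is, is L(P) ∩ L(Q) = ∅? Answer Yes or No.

No

The empty string ε is accepted by both P and Q.
Hence L(P) ∩ L(Q) ≠ ∅.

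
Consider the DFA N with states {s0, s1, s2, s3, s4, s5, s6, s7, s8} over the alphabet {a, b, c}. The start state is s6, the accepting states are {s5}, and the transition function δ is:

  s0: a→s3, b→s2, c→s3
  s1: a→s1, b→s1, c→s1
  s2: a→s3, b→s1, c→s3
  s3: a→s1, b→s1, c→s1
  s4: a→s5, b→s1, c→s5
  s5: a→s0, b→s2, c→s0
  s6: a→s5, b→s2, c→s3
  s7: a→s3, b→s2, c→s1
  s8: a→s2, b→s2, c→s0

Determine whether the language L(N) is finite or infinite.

The useful states (reachable from s6 and able to reach an accepting state) are {s5, s6}.
Restricted to these states the transition graph has no cycle, so every accepting path has bounded length and L is finite.

finite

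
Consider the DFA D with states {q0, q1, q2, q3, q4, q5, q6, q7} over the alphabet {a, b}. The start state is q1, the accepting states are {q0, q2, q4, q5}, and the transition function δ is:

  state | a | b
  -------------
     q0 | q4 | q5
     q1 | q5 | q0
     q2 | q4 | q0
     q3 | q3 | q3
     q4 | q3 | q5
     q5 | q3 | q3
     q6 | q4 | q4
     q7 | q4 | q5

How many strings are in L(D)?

5

The useful subgraph on states {q0, q1, q4, q5} is acyclic, so L(D) is finite; the longest accepting path visits 4 useful states, giving maximum string length 3.
Counting accepting paths from q1 by length: 2 of length 1, 2 of length 2, 1 of length 3. Total 5.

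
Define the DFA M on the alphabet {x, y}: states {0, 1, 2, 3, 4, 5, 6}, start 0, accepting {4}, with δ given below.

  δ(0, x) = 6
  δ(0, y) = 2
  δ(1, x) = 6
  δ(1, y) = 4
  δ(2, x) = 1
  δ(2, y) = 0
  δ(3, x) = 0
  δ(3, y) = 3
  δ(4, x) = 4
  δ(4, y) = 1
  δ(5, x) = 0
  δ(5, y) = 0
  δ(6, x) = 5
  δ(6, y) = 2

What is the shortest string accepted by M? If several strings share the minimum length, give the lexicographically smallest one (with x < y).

A breadth-first search from 0 reaches an accepting state first via the path 0 → 2 → 1 → 4 on input yxy.
No string of length < 3 is accepted (BFS exhausts all shorter strings without reaching an accepting state), and yxy is the lexicographically least accepting string of length 3.

yxy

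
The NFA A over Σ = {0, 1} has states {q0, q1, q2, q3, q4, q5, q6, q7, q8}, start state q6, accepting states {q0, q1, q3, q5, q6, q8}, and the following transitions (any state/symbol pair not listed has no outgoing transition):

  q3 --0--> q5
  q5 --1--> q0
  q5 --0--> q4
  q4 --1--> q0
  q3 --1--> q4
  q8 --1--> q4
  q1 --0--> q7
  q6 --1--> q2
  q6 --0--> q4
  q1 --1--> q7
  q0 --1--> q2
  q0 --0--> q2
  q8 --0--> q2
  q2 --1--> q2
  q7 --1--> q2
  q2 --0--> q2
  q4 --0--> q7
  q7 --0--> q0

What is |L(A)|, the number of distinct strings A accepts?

The useful subgraph on states {q0, q4, q6, q7} is acyclic, so L(A) is finite; the longest accepting path visits 4 useful states, giving maximum string length 3.
Counting accepting paths from q6 by length: 1 of length 0, 1 of length 2, 1 of length 3. Total 3.

3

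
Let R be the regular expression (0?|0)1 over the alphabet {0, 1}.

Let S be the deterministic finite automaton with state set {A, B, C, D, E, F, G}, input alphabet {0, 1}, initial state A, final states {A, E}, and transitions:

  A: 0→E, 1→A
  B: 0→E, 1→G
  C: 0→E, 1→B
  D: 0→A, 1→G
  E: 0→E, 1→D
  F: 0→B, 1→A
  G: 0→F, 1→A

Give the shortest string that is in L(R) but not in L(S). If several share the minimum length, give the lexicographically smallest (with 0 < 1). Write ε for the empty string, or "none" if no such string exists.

The string 01 is accepted by R but not by S.
No shorter string lies in the difference, and 01 is the lexicographically first length-2 string in L(R) \ L(S).

01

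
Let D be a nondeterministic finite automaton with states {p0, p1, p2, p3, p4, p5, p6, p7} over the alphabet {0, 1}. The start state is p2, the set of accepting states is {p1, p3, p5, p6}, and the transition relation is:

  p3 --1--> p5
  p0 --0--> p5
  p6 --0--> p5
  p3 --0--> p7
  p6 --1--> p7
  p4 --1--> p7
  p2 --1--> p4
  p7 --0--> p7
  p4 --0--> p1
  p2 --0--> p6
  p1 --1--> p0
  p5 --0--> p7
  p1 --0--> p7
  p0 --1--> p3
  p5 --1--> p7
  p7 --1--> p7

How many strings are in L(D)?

The useful subgraph on states {p0, p1, p2, p3, p4, p5, p6} is acyclic, so L(D) is finite; the longest accepting path visits 6 useful states, giving maximum string length 5.
Counting accepting paths from p2 by length: 1 of length 1, 2 of length 2, 2 of length 4, 1 of length 5. Total 6.

6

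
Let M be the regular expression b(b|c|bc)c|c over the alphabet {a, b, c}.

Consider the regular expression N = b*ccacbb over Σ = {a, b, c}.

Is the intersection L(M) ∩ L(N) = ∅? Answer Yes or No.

Converting the expression M to a DFA (subset construction, then merging equivalent states) gives the minimal DFA with states {m0, m1, m2, m3, m4, m5, m6}, start state m0, accepting states {m3, m6} and transitions m0: a→m1, b→m2, c→m3; m1: a→m1, b→m1, c→m1; m2: a→m1, b→m4, c→m5; m3: a→m1, b→m1, c→m1; m4: a→m1, b→m1, c→m6; m5: a→m1, b→m1, c→m3; m6: a→m1, b→m1, c→m3.
Converting the expression N to a DFA (subset construction, then merging equivalent states) gives the minimal DFA with states {n0, n1, n2, n3, n4, n5, n6, n7}, start state n0, accepting states {n7} and transitions n0: a→n1, b→n0, c→n2; n1: a→n1, b→n1, c→n1; n2: a→n1, b→n1, c→n3; n3: a→n4, b→n1, c→n1; n4: a→n1, b→n1, c→n5; n5: a→n1, b→n6, c→n1; n6: a→n1, b→n7, c→n1; n7: a→n1, b→n1, c→n1.
Exploring the product automaton M × N from the start pair (m0, n0), following both machines on each input symbol, reaches 15 state pairs: (m0, n0), (m1, n1), (m2, n0), (m3, n2), (m4, n0), (m5, n2), (m1, n3), (m1, n0), (m6, n2), (m3, n3), (m1, n4), (m1, n2), (m1, n5), (m1, n6), (m1, n7).
M accepts in {m3, m6} and N accepts in {n7}; no reachable pair has both components accepting, so no string drives both machines to acceptance simultaneously and L(M) ∩ L(N) = ∅.
So no string is accepted by both, and the intersection is empty.

Yes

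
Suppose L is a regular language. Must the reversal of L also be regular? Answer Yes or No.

Yes

Reverse every transition of an NFA for L, make the old start state the unique accepting state, and add a fresh start state with ε-moves to the old accepting states; this NFA accepts Lᴿ.
So the regular languages are closed under reversal.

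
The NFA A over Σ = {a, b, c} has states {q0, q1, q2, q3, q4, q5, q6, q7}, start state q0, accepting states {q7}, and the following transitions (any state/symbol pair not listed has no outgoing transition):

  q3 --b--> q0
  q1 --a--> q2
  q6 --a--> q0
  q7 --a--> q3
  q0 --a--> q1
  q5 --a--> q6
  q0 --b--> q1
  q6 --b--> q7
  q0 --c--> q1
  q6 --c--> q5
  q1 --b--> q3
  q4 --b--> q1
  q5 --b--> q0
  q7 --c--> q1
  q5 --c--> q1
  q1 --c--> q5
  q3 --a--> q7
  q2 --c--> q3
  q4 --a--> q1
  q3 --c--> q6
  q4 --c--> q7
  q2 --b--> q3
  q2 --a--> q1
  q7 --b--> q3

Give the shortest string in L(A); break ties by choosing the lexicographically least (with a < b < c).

A breadth-first search from q0 reaches an accepting state first via the path q0 → q1 → q3 → q7 on input aba.
No string of length < 3 is accepted (BFS exhausts all shorter strings without reaching an accepting state), and aba is the lexicographically least accepting string of length 3.

aba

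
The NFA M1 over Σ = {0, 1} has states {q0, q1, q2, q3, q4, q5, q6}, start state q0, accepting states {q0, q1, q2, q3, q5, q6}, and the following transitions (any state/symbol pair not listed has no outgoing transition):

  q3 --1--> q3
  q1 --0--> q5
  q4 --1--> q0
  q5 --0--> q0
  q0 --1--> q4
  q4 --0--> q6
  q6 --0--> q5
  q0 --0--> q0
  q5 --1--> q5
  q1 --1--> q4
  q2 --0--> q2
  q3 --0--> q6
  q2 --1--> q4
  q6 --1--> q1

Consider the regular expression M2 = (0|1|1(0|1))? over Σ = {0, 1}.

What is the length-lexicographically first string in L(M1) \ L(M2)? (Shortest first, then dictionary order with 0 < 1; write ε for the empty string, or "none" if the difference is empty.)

The string 00 is accepted by M1 but not by M2.
No shorter string lies in the difference, and 00 is the lexicographically first length-2 string in L(M1) \ L(M2).

00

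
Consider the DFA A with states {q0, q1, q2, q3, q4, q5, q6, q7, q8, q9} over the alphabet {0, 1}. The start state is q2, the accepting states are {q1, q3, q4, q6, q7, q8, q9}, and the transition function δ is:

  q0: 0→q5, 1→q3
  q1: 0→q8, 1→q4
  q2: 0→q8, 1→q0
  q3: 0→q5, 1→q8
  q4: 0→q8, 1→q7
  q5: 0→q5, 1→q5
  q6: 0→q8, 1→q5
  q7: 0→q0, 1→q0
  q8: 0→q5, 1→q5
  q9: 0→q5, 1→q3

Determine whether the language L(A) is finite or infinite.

The useful states (reachable from q2 and able to reach an accepting state) are {q0, q2, q3, q8}.
Restricted to these states the transition graph has no cycle, so every accepting path has bounded length and L is finite.

finite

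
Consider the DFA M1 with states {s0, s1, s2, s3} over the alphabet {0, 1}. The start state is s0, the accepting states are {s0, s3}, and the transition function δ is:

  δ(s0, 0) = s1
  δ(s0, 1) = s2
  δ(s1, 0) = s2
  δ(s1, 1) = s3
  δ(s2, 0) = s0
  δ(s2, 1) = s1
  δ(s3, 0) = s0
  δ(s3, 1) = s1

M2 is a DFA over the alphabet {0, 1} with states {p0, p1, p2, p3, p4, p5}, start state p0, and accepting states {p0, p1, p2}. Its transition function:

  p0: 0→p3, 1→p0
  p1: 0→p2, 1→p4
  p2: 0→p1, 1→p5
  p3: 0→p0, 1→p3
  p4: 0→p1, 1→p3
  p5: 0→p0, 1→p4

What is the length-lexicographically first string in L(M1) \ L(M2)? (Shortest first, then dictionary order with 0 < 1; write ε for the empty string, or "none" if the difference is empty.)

01

The string 01 is accepted by M1 but not by M2.
No shorter string lies in the difference, and 01 is the lexicographically first length-2 string in L(M1) \ L(M2).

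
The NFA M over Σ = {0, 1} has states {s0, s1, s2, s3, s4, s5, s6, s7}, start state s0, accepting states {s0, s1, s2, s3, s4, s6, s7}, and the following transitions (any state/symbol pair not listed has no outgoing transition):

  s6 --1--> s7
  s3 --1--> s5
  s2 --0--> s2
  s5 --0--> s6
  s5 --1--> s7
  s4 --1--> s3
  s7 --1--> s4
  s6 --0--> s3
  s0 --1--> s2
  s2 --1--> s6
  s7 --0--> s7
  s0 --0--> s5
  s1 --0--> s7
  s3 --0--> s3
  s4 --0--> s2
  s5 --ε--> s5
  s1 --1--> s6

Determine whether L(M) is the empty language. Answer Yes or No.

The empty string ε is accepted: the run s0 ends in the accepting state s0.
Since at least one string is accepted, L(M) is not empty.

No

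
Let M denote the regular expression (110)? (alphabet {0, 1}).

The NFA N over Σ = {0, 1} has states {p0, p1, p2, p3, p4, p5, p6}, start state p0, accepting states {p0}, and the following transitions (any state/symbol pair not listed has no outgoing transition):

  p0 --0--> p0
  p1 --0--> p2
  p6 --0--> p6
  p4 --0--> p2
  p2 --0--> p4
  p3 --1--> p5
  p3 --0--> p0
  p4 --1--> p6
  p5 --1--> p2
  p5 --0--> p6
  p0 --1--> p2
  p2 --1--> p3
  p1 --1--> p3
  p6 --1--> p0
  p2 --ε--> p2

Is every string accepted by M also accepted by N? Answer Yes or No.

Converting the expression M to a DFA (subset construction, then merging equivalent states) gives the minimal DFA with states {m0, m1, m2, m3, m4}, start state m0, accepting states {m0, m4} and transitions m0: 0→m1, 1→m2; m1: 0→m1, 1→m1; m2: 0→m1, 1→m3; m3: 0→m4, 1→m1; m4: 0→m1, 1→m1.
Exploring the product automaton M × N from the start pair (m0, p0), following both machines on each input symbol, reaches 10 state pairs: (m0, p0), (m1, p0), (m2, p2), (m1, p2), (m1, p4), (m3, p3), (m1, p3), (m1, p6), (m4, p0), (m1, p5).
M accepts in {m0, m4} and N accepts in {p0}. The reachable pairs whose M-component is accepting are (m0, p0), (m4, p0); in each of them the N-component is accepting too, so the product for L(M) \ L(N) (M-component accepting, N-component rejecting) has no reachable accepting pair and the difference is empty.
Hence every string in L(M) is also in L(N).

Yes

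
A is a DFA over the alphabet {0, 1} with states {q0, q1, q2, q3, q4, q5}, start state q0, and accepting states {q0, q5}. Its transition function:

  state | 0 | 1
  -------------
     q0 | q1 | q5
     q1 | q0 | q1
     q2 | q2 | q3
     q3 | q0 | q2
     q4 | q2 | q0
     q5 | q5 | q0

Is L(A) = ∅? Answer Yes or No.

No

The empty string ε is accepted: the run q0 ends in the accepting state q0.
Since at least one string is accepted, L(A) is not empty.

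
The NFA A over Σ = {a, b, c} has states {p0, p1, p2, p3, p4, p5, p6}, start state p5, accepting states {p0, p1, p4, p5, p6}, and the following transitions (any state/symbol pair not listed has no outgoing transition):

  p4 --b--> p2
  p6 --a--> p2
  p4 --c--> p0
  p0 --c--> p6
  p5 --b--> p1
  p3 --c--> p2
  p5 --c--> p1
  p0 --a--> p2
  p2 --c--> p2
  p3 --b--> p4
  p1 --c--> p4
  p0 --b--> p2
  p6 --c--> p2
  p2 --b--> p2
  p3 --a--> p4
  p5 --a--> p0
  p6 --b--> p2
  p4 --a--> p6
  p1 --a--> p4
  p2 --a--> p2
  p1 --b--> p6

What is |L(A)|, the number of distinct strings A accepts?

The useful subgraph on states {p0, p1, p4, p5, p6} is acyclic, so L(A) is finite; the longest accepting path visits 5 useful states, giving maximum string length 4.
Counting accepting paths from p5 by length: 1 of length 0, 3 of length 1, 7 of length 2, 8 of length 3, 4 of length 4. Total 23.

23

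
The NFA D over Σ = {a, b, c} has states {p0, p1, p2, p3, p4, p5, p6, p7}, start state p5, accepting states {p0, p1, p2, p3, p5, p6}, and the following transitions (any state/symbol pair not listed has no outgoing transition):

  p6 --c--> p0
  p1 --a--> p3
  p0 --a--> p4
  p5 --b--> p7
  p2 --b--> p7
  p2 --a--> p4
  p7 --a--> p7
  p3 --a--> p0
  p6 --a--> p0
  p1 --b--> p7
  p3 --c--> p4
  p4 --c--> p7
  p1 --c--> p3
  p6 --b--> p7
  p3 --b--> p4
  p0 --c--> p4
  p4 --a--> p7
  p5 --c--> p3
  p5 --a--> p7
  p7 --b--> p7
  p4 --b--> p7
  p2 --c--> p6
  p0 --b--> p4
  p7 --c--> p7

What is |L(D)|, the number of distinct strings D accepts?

The useful subgraph on states {p0, p3, p5} is acyclic, so L(D) is finite; the longest accepting path visits 3 useful states, giving maximum string length 2.
Counting accepting paths from p5 by length: 1 of length 0, 1 of length 1, 1 of length 2. Total 3.

3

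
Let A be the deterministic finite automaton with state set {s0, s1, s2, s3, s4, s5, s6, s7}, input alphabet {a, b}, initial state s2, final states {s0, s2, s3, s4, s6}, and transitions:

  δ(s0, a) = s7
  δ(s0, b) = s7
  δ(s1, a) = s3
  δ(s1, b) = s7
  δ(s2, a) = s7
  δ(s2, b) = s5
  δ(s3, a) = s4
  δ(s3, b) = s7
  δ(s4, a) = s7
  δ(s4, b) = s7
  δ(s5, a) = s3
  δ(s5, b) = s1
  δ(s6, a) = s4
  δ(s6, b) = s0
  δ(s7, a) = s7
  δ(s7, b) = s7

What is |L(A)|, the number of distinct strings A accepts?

5

The useful subgraph on states {s1, s2, s3, s4, s5} is acyclic, so L(A) is finite; the longest accepting path visits 5 useful states, giving maximum string length 4.
Counting accepting paths from s2 by length: 1 of length 0, 1 of length 2, 2 of length 3, 1 of length 4. Total 5.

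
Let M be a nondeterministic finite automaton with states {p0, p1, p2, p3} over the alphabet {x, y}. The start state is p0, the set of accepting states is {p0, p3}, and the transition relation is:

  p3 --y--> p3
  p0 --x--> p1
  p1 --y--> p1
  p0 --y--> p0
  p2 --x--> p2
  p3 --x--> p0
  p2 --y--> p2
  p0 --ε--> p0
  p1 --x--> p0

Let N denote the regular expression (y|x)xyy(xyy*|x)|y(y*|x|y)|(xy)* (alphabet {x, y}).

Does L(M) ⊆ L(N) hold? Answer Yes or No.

No

The string xx is in L(M) but not in L(N).
So L(M) ⊄ L(N).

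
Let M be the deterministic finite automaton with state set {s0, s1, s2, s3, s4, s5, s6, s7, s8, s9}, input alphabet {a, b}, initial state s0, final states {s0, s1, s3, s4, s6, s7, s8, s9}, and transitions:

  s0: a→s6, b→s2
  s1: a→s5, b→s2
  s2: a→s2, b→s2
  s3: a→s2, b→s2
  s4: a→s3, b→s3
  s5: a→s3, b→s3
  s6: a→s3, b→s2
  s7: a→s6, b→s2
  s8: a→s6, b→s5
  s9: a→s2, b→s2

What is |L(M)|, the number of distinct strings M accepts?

The useful subgraph on states {s0, s3, s6} is acyclic, so L(M) is finite; the longest accepting path visits 3 useful states, giving maximum string length 2.
Counting accepting paths from s0 by length: 1 of length 0, 1 of length 1, 1 of length 2. Total 3.

3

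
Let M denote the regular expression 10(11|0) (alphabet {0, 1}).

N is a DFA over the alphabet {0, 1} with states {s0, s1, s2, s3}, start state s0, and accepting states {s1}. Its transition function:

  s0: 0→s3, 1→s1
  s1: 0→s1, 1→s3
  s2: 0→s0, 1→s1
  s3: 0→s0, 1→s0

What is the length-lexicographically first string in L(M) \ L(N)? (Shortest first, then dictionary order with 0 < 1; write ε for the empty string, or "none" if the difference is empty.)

The string 1011 is accepted by M but not by N.
No shorter string lies in the difference, and 1011 is the lexicographically first length-4 string in L(M) \ L(N).

1011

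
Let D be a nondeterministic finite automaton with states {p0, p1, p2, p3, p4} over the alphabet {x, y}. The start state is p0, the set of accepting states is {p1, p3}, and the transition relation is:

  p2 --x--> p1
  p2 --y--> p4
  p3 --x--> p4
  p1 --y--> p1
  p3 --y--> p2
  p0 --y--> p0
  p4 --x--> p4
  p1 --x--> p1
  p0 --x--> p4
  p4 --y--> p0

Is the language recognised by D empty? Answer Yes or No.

Yes

The states reachable from the start state are {p0, p4}.
None of the accepting states {p1, p3} is reachable, so no string is accepted and L(D) = ∅.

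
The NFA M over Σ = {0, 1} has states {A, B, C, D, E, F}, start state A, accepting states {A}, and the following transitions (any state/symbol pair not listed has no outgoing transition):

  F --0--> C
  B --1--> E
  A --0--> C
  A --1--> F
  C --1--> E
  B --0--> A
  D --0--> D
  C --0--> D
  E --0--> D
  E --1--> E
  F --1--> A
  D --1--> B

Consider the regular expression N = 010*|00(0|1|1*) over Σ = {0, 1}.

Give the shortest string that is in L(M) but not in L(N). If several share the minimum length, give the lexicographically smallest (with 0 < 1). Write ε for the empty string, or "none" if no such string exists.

ε

The empty string ε is accepted by M but not by N.
Since ε is the unique shortest string, it is the required witness.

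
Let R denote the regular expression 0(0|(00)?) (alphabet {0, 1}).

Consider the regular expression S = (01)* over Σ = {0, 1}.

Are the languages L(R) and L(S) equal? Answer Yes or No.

The string 0 is accepted by R but rejected by S.
So L(R) ≠ L(S).

No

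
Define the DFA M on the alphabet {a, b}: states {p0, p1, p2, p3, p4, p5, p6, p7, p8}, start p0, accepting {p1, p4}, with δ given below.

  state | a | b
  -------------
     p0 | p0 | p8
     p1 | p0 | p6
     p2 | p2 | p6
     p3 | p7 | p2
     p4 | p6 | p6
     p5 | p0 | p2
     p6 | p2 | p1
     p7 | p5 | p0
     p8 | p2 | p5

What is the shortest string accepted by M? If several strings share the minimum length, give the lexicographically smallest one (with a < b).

A breadth-first search from p0 reaches an accepting state first via the path p0 → p8 → p2 → p6 → p1 on input babb.
No string of length < 4 is accepted (BFS exhausts all shorter strings without reaching an accepting state), and babb is the lexicographically least accepting string of length 4.

babb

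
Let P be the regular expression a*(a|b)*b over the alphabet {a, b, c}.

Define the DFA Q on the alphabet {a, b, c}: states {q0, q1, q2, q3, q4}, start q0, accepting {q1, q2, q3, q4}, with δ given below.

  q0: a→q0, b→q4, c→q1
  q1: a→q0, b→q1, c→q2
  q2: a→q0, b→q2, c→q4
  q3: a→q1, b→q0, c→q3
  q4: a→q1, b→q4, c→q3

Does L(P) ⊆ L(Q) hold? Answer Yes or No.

Converting the expression P to a DFA (subset construction, then merging equivalent states) gives the minimal DFA with states {p0, p1, p2}, start state p0, accepting states {p1} and transitions p0: a→p0, b→p1, c→p2; p1: a→p0, b→p1, c→p2; p2: a→p2, b→p2, c→p2.
Exploring the product automaton P × Q from the start pair (p0, q0), following both machines on each input symbol, reaches 9 state pairs: (p0, q0), (p1, q4), (p2, q1), (p0, q1), (p2, q3), (p2, q0), (p2, q2), (p1, q1), (p2, q4).
P accepts in {p1} and Q accepts in {q1, q2, q3, q4}. The reachable pairs whose P-component is accepting are (p1, q4), (p1, q1); in each of them the Q-component is accepting too, so the product for L(P) \ L(Q) (P-component accepting, Q-component rejecting) has no reachable accepting pair and the difference is empty.
Hence every string in L(P) is also in L(Q).

Yes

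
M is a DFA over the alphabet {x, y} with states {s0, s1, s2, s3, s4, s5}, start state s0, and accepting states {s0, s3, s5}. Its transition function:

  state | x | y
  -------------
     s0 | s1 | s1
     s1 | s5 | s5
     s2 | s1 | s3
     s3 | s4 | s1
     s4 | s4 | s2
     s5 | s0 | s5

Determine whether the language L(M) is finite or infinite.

State s0 is reachable from the start and can reach an accepting state, and it lies on the cycle s0 → s1 → s5 → s0.
Traversing that cycle any number of times yields accepted strings of unbounded length, so the language is infinite.

infinite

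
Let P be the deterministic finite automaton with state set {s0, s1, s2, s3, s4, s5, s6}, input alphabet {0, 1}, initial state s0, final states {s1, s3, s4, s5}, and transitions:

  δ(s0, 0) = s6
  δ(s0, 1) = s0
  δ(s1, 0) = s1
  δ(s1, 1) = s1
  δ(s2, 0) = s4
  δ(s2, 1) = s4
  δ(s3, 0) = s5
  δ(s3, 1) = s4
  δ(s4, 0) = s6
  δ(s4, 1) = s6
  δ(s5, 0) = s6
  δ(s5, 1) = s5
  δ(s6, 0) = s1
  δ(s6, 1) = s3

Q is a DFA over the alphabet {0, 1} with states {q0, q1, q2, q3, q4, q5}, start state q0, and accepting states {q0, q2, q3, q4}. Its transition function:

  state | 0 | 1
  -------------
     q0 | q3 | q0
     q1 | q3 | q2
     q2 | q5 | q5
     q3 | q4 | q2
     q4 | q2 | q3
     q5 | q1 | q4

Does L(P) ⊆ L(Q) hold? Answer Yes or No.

The string 010 is in L(P) but not in L(Q).
So L(P) ⊄ L(Q).

No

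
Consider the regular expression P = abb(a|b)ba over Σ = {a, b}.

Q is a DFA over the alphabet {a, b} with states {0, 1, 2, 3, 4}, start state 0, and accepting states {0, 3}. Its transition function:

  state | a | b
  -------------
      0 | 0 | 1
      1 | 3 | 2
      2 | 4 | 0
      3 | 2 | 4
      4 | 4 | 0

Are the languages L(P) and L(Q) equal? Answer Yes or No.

No

The empty string ε is accepted by Q but rejected by P.
So L(P) ≠ L(Q).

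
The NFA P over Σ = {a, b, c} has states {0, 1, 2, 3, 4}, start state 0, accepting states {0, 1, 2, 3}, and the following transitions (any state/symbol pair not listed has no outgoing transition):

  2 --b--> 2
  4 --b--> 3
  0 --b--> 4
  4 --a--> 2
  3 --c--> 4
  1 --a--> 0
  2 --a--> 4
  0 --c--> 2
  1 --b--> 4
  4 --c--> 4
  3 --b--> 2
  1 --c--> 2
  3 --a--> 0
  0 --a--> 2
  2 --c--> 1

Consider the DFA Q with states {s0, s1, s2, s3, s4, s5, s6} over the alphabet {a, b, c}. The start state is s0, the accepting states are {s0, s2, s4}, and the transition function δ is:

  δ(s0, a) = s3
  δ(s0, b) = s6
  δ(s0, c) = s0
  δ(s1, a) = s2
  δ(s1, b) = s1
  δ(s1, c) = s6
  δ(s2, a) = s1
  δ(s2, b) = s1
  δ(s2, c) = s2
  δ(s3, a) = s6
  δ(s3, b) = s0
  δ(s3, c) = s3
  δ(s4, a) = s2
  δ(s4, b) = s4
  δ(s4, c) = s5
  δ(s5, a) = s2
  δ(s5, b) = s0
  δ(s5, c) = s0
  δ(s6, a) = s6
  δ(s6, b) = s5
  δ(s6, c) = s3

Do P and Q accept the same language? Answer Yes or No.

No

The string a is accepted by P but rejected by Q.
So L(P) ≠ L(Q).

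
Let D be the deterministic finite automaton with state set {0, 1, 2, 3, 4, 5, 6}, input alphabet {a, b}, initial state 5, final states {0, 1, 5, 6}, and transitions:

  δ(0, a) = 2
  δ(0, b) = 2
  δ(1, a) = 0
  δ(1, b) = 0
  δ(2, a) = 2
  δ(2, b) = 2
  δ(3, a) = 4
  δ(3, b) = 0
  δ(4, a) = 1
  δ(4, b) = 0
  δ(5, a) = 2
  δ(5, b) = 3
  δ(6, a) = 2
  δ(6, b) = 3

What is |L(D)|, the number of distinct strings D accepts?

The useful subgraph on states {0, 1, 3, 4, 5} is acyclic, so L(D) is finite; the longest accepting path visits 5 useful states, giving maximum string length 4.
Counting accepting paths from 5 by length: 1 of length 0, 1 of length 2, 2 of length 3, 2 of length 4. Total 6.

6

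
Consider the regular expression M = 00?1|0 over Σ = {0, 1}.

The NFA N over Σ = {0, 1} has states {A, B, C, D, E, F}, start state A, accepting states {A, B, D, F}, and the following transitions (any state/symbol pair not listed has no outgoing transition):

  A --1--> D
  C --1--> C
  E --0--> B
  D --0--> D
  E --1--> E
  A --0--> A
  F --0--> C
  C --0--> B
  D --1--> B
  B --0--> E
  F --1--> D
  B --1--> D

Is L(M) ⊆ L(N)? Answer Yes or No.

Converting the expression M to a DFA (subset construction, then merging equivalent states) gives the minimal DFA with states {m0, m1, m2, m3, m4}, start state m0, accepting states {m1, m4} and transitions m0: 0→m1, 1→m2; m1: 0→m3, 1→m4; m2: 0→m2, 1→m2; m3: 0→m2, 1→m4; m4: 0→m2, 1→m2.
Exploring the product automaton M × N from the start pair (m0, A), following both machines on each input symbol, reaches 8 state pairs: (m0, A), (m1, A), (m2, D), (m3, A), (m4, D), (m2, B), (m2, A), (m2, E).
M accepts in {m1, m4} and N accepts in {A, B, D, F}. The reachable pairs whose M-component is accepting are (m1, A), (m4, D); in each of them the N-component is accepting too, so the product for L(M) \ L(N) (M-component accepting, N-component rejecting) has no reachable accepting pair and the difference is empty.
Hence every string in L(M) is also in L(N).

Yes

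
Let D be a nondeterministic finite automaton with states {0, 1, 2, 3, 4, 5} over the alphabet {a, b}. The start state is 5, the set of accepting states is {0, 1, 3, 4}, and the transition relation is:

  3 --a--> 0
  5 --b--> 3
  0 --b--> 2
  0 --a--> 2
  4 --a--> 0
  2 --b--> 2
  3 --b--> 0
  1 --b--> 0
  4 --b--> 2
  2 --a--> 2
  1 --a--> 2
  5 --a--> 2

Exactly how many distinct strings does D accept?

The useful subgraph on states {0, 3, 5} is acyclic, so L(D) is finite; the longest accepting path visits 3 useful states, giving maximum string length 2.
Counting accepting paths from 5 by length: 1 of length 1, 2 of length 2. Total 3.

3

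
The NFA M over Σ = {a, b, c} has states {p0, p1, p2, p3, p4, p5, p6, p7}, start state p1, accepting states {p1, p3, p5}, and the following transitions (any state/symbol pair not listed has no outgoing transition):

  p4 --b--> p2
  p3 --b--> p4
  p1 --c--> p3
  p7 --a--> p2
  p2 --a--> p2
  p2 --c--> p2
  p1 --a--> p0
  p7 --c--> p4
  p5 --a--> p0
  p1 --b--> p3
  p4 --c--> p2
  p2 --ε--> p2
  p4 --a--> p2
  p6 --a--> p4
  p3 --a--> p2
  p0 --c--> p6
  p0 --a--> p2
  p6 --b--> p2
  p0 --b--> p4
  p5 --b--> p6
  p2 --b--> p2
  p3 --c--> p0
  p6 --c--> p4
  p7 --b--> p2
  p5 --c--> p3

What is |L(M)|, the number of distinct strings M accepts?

3

The useful subgraph on states {p1, p3} is acyclic, so L(M) is finite; the longest accepting path visits 2 useful states, giving maximum string length 1.
Counting accepting paths from p1 by length: 1 of length 0, 2 of length 1. Total 3.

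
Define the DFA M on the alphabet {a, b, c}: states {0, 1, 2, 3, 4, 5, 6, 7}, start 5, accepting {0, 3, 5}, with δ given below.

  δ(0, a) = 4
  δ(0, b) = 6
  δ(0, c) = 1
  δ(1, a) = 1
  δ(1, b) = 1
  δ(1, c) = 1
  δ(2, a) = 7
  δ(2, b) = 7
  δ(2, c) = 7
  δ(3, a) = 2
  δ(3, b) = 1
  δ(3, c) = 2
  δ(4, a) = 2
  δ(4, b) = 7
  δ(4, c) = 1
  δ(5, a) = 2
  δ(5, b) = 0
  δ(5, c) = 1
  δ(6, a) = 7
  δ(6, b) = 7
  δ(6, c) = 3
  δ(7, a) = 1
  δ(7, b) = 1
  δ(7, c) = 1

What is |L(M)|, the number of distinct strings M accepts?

3

The useful subgraph on states {0, 3, 5, 6} is acyclic, so L(M) is finite; the longest accepting path visits 4 useful states, giving maximum string length 3.
Counting accepting paths from 5 by length: 1 of length 0, 1 of length 1, 1 of length 3. Total 3.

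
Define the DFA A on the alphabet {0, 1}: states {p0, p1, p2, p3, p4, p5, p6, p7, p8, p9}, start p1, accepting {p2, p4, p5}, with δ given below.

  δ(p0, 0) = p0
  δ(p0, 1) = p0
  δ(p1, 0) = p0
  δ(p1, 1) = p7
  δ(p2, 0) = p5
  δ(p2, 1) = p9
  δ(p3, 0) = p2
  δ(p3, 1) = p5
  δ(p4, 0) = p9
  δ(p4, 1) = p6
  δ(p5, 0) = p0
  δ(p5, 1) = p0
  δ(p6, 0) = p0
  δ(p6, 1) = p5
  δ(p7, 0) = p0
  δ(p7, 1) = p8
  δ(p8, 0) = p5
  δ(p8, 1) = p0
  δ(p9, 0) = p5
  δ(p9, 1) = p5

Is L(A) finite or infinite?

The useful states (reachable from p1 and able to reach an accepting state) are {p1, p5, p7, p8}.
Restricted to these states the transition graph has no cycle, so every accepting path has bounded length and L is finite.

finite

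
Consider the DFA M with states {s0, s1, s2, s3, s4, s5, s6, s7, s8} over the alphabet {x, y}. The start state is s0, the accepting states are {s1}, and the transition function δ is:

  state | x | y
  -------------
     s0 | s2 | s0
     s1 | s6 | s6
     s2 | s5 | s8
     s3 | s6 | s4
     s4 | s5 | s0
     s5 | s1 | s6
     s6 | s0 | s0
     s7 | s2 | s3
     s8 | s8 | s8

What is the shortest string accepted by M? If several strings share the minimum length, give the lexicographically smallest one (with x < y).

A breadth-first search from s0 reaches an accepting state first via the path s0 → s2 → s5 → s1 on input xxx.
No string of length < 3 is accepted (BFS exhausts all shorter strings without reaching an accepting state), and xxx is the lexicographically least accepting string of length 3.

xxx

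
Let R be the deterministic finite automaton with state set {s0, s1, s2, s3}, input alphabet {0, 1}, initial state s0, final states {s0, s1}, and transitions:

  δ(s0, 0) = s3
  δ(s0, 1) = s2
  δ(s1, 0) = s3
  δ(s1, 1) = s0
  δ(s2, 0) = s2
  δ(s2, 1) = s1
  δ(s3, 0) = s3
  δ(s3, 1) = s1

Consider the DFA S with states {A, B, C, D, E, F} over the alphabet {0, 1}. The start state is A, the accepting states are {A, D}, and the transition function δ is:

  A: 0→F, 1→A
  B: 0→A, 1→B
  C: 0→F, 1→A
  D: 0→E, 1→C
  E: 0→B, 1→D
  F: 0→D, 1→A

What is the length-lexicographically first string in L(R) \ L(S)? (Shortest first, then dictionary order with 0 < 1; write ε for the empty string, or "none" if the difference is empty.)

001

The string 001 is accepted by R but not by S.
No shorter string lies in the difference, and 001 is the lexicographically first length-3 string in L(R) \ L(S).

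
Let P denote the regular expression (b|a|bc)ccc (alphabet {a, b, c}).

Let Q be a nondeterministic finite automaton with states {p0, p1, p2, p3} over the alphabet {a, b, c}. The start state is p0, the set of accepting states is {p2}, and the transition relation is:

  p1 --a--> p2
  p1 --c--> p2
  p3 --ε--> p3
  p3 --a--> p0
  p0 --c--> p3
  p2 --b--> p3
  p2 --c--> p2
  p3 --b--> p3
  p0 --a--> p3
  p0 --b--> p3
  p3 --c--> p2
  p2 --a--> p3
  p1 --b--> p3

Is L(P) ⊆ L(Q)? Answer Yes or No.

Converting the expression P to a DFA (subset construction, then merging equivalent states) gives the minimal DFA with states {r0, r1, r2, r3, r4, r5, r6, r7, r8, r9}, start state r0, accepting states {r8, r9} and transitions r0: a→r1, b→r2, c→r3; r1: a→r3, b→r3, c→r4; r2: a→r3, b→r3, c→r5; r3: a→r3, b→r3, c→r3; r4: a→r3, b→r3, c→r6; r5: a→r3, b→r3, c→r7; r6: a→r3, b→r3, c→r8; r7: a→r3, b→r3, c→r9; r8: a→r3, b→r3, c→r3; r9: a→r3, b→r3, c→r8.
Exploring the product automaton P × Q from the start pair (r0, p0), following both machines on each input symbol, reaches 12 state pairs: (r0, p0), (r1, p3), (r2, p3), (r3, p3), (r3, p0), (r4, p2), (r5, p2), (r3, p2), (r6, p2), (r7, p2), (r8, p2), (r9, p2).
P accepts in {r8, r9} and Q accepts in {p2}. The reachable pairs whose P-component is accepting are (r8, p2), (r9, p2); in each of them the Q-component is accepting too, so the product for L(P) \ L(Q) (P-component accepting, Q-component rejecting) has no reachable accepting pair and the difference is empty.
Hence every string in L(P) is also in L(Q).

Yes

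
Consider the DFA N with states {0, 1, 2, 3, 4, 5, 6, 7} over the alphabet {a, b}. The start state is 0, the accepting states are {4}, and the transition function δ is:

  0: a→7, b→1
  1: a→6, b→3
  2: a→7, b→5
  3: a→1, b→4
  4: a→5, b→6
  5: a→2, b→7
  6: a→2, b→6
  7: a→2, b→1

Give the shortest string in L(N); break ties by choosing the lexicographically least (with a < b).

bbb

A breadth-first search from 0 reaches an accepting state first via the path 0 → 1 → 3 → 4 on input bbb.
No string of length < 3 is accepted (BFS exhausts all shorter strings without reaching an accepting state), and bbb is the lexicographically least accepting string of length 3.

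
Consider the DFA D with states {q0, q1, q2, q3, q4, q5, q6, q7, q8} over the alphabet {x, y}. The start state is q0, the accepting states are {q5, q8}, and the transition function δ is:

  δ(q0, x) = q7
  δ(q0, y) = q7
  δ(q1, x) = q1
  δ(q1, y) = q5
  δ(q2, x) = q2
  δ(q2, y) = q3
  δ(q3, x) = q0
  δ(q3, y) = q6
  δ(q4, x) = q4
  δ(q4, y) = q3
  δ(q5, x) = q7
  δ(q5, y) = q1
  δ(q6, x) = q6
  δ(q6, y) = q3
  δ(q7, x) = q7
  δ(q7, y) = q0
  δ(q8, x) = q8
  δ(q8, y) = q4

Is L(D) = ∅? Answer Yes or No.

The states reachable from the start state are {q0, q7}.
None of the accepting states {q5, q8} is reachable, so no string is accepted and L(D) = ∅.

Yes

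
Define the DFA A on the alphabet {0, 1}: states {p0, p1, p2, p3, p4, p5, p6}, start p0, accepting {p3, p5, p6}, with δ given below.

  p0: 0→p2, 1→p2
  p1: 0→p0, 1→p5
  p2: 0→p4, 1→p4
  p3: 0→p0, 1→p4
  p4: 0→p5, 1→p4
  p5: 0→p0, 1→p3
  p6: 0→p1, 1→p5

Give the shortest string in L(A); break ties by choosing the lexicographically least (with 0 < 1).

000

A breadth-first search from p0 reaches an accepting state first via the path p0 → p2 → p4 → p5 on input 000.
No string of length < 3 is accepted (BFS exhausts all shorter strings without reaching an accepting state), and 000 is the lexicographically least accepting string of length 3.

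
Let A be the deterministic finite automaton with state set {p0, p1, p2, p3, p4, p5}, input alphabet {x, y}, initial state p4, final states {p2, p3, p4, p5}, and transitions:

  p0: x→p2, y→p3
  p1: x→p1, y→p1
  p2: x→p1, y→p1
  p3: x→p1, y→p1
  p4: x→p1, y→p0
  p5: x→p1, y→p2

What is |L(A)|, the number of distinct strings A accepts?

The useful subgraph on states {p0, p2, p3, p4} is acyclic, so L(A) is finite; the longest accepting path visits 3 useful states, giving maximum string length 2.
Counting accepting paths from p4 by length: 1 of length 0, 2 of length 2. Total 3.

3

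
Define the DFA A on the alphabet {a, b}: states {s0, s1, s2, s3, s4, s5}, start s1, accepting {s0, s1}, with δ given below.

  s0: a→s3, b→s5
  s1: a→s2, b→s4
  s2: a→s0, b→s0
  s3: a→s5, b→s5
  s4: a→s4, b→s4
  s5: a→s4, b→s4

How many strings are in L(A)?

The useful subgraph on states {s0, s1, s2} is acyclic, so L(A) is finite; the longest accepting path visits 3 useful states, giving maximum string length 2.
Counting accepting paths from s1 by length: 1 of length 0, 2 of length 2. Total 3.

3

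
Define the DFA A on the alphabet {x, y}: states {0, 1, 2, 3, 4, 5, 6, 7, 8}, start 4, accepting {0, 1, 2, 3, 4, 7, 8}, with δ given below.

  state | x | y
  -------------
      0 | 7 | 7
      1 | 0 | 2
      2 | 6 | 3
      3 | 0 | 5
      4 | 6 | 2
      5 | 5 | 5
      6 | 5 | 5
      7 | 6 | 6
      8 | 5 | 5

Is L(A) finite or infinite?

The useful states (reachable from 4 and able to reach an accepting state) are {0, 2, 3, 4, 7}.
Restricted to these states the transition graph has no cycle, so every accepting path has bounded length and L is finite.

finite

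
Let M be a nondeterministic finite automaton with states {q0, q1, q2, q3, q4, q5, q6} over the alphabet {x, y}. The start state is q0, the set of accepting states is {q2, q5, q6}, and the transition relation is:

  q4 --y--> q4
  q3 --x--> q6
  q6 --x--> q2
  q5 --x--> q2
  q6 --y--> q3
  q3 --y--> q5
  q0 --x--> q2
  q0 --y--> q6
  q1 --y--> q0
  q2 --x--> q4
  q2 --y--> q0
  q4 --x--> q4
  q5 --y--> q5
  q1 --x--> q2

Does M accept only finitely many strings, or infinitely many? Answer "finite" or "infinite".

infinite

State q0 is reachable from the start and can reach an accepting state, and it lies on the cycle q0 → q2 → q0.
Traversing that cycle any number of times yields accepted strings of unbounded length, so the language is infinite.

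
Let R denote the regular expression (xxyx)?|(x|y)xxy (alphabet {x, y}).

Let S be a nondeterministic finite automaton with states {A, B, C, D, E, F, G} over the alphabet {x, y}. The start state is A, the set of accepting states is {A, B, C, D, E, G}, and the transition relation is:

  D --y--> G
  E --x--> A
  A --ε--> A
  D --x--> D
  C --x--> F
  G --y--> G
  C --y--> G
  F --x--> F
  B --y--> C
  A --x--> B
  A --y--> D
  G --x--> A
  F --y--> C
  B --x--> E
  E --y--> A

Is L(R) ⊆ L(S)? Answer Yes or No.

Yes

Converting the expression R to a DFA (subset construction, then merging equivalent states) gives the minimal DFA with states {r0, r1, r2, r3, r4, r5, r6, r7, r8}, start state r0, accepting states {r0, r8} and transitions r0: x→r1, y→r2; r1: x→r3, y→r4; r2: x→r5, y→r4; r3: x→r6, y→r7; r4: x→r4, y→r4; r5: x→r6, y→r4; r6: x→r4, y→r8; r7: x→r8, y→r4; r8: x→r4, y→r4.
Exploring the product automaton R × S from the start pair (r0, A), following both machines on each input symbol, reaches 18 state pairs: (r0, A), (r1, B), (r2, D), (r3, E), (r4, C), (r5, D), (r4, G), (r6, A), (r7, A), (r4, F), (r6, D), (r4, A), (r4, B), (r8, D), (r8, B), (r4, D), (r8, G), (r4, E).
R accepts in {r0, r8} and S accepts in {A, B, C, D, E, G}. The reachable pairs whose R-component is accepting are (r0, A), (r8, D), (r8, B), (r8, G); in each of them the S-component is accepting too, so the product for L(R) \ L(S) (R-component accepting, S-component rejecting) has no reachable accepting pair and the difference is empty.
Hence every string in L(R) is also in L(S).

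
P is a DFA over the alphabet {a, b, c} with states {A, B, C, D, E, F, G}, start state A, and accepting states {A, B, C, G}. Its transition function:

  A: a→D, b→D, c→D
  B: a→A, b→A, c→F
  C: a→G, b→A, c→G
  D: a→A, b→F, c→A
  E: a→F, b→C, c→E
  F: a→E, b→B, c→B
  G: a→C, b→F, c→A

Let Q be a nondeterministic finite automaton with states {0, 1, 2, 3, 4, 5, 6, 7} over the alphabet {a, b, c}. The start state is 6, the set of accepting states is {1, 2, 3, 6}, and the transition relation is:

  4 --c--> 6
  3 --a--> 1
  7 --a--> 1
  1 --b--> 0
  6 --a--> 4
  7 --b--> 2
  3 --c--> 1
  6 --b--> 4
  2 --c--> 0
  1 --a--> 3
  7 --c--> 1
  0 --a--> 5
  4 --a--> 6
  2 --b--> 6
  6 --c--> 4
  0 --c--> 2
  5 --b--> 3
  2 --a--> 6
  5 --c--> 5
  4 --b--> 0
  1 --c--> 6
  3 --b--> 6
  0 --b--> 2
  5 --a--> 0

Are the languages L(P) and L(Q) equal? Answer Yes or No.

Yes

Exploring the product automaton P × Q from the start pair (A, 6), following both machines on each input symbol, reaches 7 state pairs: (A, 6), (D, 4), (F, 0), (E, 5), (B, 2), (C, 3), (G, 1).
P accepts in {A, B, C, G} and Q accepts in {1, 2, 3, 6}. In every reachable pair the two components are either both accepting — (A, 6), (B, 2), (C, 3), (G, 1) — or both non-accepting, so no string is accepted by exactly one of the machines: L(P) \ L(Q) and L(Q) \ L(P) are both empty.
Hence every string is accepted by P iff it is accepted by Q, and the two languages coincide.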